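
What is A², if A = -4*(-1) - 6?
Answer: 4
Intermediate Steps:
A = -2 (A = 4 - 6 = -2)
A² = (-2)² = 4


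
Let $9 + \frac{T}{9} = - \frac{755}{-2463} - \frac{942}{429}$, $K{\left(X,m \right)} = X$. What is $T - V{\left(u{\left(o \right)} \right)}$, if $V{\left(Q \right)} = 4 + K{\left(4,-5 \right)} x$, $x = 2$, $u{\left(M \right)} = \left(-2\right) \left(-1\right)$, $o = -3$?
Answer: $- \frac{12914730}{117403} \approx -110.0$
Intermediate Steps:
$u{\left(M \right)} = 2$
$T = - \frac{11505894}{117403}$ ($T = -81 + 9 \left(- \frac{755}{-2463} - \frac{942}{429}\right) = -81 + 9 \left(\left(-755\right) \left(- \frac{1}{2463}\right) - \frac{314}{143}\right) = -81 + 9 \left(\frac{755}{2463} - \frac{314}{143}\right) = -81 + 9 \left(- \frac{665417}{352209}\right) = -81 - \frac{1996251}{117403} = - \frac{11505894}{117403} \approx -98.003$)
$V{\left(Q \right)} = 12$ ($V{\left(Q \right)} = 4 + 4 \cdot 2 = 4 + 8 = 12$)
$T - V{\left(u{\left(o \right)} \right)} = - \frac{11505894}{117403} - 12 = - \frac{12914730}{117403}$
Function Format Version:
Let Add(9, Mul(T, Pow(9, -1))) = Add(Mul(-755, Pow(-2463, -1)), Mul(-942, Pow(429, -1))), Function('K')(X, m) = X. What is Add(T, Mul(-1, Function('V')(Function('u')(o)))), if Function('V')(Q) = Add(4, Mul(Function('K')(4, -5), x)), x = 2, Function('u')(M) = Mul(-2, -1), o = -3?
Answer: Rational(-12914730, 117403) ≈ -110.00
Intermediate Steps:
Function('u')(M) = 2
T = Rational(-11505894, 117403) (T = Add(-81, Mul(9, Add(Mul(-755, Pow(-2463, -1)), Mul(-942, Pow(429, -1))))) = Add(-81, Mul(9, Add(Mul(-755, Rational(-1, 2463)), Mul(-942, Rational(1, 429))))) = Add(-81, Mul(9, Add(Rational(755, 2463), Rational(-314, 143)))) = Add(-81, Mul(9, Rational(-665417, 352209))) = Add(-81, Rational(-1996251, 117403)) = Rational(-11505894, 117403) ≈ -98.003)
Function('V')(Q) = 12 (Function('V')(Q) = Add(4, Mul(4, 2)) = Add(4, 8) = 12)
Add(T, Mul(-1, Function('V')(Function('u')(o)))) = Add(Rational(-11505894, 117403), Mul(-1, 12)) = Add(Rational(-11505894, 117403), -12) = Rational(-12914730, 117403)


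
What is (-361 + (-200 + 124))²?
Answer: 190969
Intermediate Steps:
(-361 + (-200 + 124))² = (-361 - 76)² = (-437)² = 190969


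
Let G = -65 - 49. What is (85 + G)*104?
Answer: -3016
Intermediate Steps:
G = -114
(85 + G)*104 = (85 - 114)*104 = -29*104 = -3016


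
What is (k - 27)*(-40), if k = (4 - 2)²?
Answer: 920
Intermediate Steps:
k = 4 (k = 2² = 4)
(k - 27)*(-40) = (4 - 27)*(-40) = -23*(-40) = 920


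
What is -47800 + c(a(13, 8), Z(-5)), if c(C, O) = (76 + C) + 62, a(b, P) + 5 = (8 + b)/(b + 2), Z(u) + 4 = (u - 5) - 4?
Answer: -238328/5 ≈ -47666.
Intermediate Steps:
Z(u) = -13 + u (Z(u) = -4 + ((u - 5) - 4) = -4 + ((-5 + u) - 4) = -4 + (-9 + u) = -13 + u)
a(b, P) = -5 + (8 + b)/(2 + b) (a(b, P) = -5 + (8 + b)/(b + 2) = -5 + (8 + b)/(2 + b))
c(C, O) = 138 + C
-47800 + c(a(13, 8), Z(-5)) = -47800 + (138 + 2*(-1 - 2*13)/(2 + 13)) = -47800 + (138 + 2*(-1 - 26)/15) = -47800 + (138 + 2*(1/15)*(-27)) = -47800 + (138 - 18/5) = -47800 + 672/5 = -238328/5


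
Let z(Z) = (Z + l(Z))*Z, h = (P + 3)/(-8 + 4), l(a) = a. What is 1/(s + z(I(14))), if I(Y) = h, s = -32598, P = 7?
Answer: -2/65171 ≈ -3.0688e-5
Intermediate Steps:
h = -5/2 (h = (7 + 3)/(-8 + 4) = 10/(-4) = 10*(-1/4) = -5/2 ≈ -2.5000)
I(Y) = -5/2
z(Z) = 2*Z**2 (z(Z) = (Z + Z)*Z = (2*Z)*Z = 2*Z**2)
1/(s + z(I(14))) = 1/(-32598 + 2*(-5/2)**2) = 1/(-32598 + 2*(25/4)) = 1/(-32598 + 25/2) = 1/(-65171/2) = -2/65171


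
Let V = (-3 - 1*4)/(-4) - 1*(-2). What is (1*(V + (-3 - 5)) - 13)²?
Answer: 4761/16 ≈ 297.56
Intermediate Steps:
V = 15/4 (V = (-3 - 4)*(-¼) + 2 = -7*(-¼) + 2 = 7/4 + 2 = 15/4 ≈ 3.7500)
(1*(V + (-3 - 5)) - 13)² = (1*(15/4 + (-3 - 5)) - 13)² = (1*(15/4 - 8) - 13)² = (1*(-17/4) - 13)² = (-17/4 - 13)² = (-69/4)² = 4761/16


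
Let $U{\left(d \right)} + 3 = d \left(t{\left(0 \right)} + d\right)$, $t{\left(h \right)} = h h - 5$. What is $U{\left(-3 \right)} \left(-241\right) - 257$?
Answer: $-5318$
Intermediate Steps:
$t{\left(h \right)} = -5 + h^{2}$ ($t{\left(h \right)} = h^{2} - 5 = -5 + h^{2}$)
$U{\left(d \right)} = -3 + d \left(-5 + d\right)$ ($U{\left(d \right)} = -3 + d \left(\left(-5 + 0^{2}\right) + d\right) = -3 + d \left(\left(-5 + 0\right) + d\right) = -3 + d \left(-5 + d\right)$)
$U{\left(-3 \right)} \left(-241\right) - 257 = \left(-3 + \left(-3\right)^{2} - -15\right) \left(-241\right) - 257 = \left(-3 + 9 + 15\right) \left(-241\right) - 257 = 21 \left(-241\right) - 257 = -5061 - 257 = -5318$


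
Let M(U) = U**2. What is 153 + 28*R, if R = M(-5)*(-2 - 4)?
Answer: -4047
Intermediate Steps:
R = -150 (R = (-5)**2*(-2 - 4) = 25*(-6) = -150)
153 + 28*R = 153 + 28*(-150) = 153 - 4200 = -4047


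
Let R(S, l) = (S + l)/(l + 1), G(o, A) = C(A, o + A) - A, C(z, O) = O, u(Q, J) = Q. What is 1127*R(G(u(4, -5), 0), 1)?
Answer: 5635/2 ≈ 2817.5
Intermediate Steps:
G(o, A) = o (G(o, A) = (o + A) - A = (A + o) - A = o)
R(S, l) = (S + l)/(1 + l)
1127*R(G(u(4, -5), 0), 1) = 1127*((4 + 1)/(1 + 1)) = 1127*(5/2) = 5635/2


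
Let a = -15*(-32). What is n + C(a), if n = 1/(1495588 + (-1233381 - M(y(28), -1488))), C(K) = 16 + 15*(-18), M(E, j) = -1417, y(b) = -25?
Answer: -66960495/263624 ≈ -254.00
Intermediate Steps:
a = 480
C(K) = -254 (C(K) = 16 - 270 = -254)
n = 1/263624 (n = 1/(1495588 + (-1233381 - 1*(-1417))) = 1/(1495588 + (-1233381 + 1417)) = 1/(1495588 - 1231964) = 1/263624 ≈ 3.7933e-6)
n + C(a) = 1/263624 - 254 = -66960495/263624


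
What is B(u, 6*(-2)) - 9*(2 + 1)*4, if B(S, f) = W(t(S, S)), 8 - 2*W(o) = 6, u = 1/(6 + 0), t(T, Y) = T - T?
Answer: -107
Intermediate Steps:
t(T, Y) = 0
u = ⅙ (u = 1/6 = ⅙ ≈ 0.16667)
W(o) = 1 (W(o) = 4 - ½*6 = 4 - 3 = 1)
B(S, f) = 1
B(u, 6*(-2)) - 9*(2 + 1)*4 = 1 - 9*(2 + 1)*4 = 1 - 27*4 = 1 - 9*12 = 1 - 108 = -107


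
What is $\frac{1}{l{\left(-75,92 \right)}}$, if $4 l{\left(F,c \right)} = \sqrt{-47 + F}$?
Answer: $- \frac{2 i \sqrt{122}}{61} \approx - 0.36214 i$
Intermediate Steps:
$l{\left(F,c \right)} = \frac{\sqrt{-47 + F}}{4}$
$\frac{1}{l{\left(-75,92 \right)}} = \frac{1}{\frac{1}{4} \sqrt{-47 - 75}} = \frac{1}{\frac{1}{4} \sqrt{-122}} = \frac{1}{\frac{1}{4} i \sqrt{122}} = - \frac{2 i \sqrt{122}}{61}$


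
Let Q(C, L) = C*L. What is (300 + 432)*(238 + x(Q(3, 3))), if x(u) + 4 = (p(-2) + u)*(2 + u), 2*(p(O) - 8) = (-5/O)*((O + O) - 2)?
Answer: 247782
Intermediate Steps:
p(O) = 8 - 5*(-2 + 2*O)/(2*O) (p(O) = 8 + ((-5/O)*((O + O) - 2))/2 = 8 + ((-5/O)*(2*O - 2))/2 = 8 + ((-5/O)*(-2 + 2*O))/2 = 8 + (-5*(-2 + 2*O)/O)/2 = 8 - 5*(-2 + 2*O)/(2*O))
x(u) = -4 + (½ + u)*(2 + u) (x(u) = -4 + ((3 + 5/(-2)) + u)*(2 + u) = -4 + ((3 + 5*(-½)) + u)*(2 + u) = -4 + ((3 - 5/2) + u)*(2 + u) = -4 + (½ + u)*(2 + u))
(300 + 432)*(238 + x(Q(3, 3))) = (300 + 432)*(238 + (-3 + (3*3)² + 5*(3*3)/2)) = 732*(238 + (-3 + 9² + (5/2)*9)) = 732*(238 + (-3 + 81 + 45/2)) = 732*(238 + 201/2) = 732*(677/2) = 247782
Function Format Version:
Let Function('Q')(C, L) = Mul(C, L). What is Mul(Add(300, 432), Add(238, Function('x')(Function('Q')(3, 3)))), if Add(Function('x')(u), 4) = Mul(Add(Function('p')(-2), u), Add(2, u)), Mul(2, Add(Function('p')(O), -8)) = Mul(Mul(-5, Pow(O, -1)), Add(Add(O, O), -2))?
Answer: 247782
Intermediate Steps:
Function('p')(O) = Add(8, Mul(Rational(-5, 2), Pow(O, -1), Add(-2, Mul(2, O)))) (Function('p')(O) = Add(8, Mul(Rational(1, 2), Mul(Mul(-5, Pow(O, -1)), Add(Add(O, O), -2)))) = Add(8, Mul(Rational(1, 2), Mul(Mul(-5, Pow(O, -1)), Add(Mul(2, O), -2)))) = Add(8, Mul(Rational(1, 2), Mul(Mul(-5, Pow(O, -1)), Add(-2, Mul(2, O))))) = Add(8, Mul(Rational(1, 2), Mul(-5, Pow(O, -1), Add(-2, Mul(2, O))))) = Add(8, Mul(Rational(-5, 2), Pow(O, -1), Add(-2, Mul(2, O)))))
Function('x')(u) = Add(-4, Mul(Add(Rational(1, 2), u), Add(2, u))) (Function('x')(u) = Add(-4, Mul(Add(Add(3, Mul(5, Pow(-2, -1))), u), Add(2, u))) = Add(-4, Mul(Add(Add(3, Mul(5, Rational(-1, 2))), u), Add(2, u))) = Add(-4, Mul(Add(Add(3, Rational(-5, 2)), u), Add(2, u))) = Add(-4, Mul(Add(Rational(1, 2), u), Add(2, u))))
Mul(Add(300, 432), Add(238, Function('x')(Function('Q')(3, 3)))) = Mul(Add(300, 432), Add(238, Add(-3, Pow(Mul(3, 3), 2), Mul(Rational(5, 2), Mul(3, 3))))) = Mul(732, Add(238, Add(-3, Pow(9, 2), Mul(Rational(5, 2), 9)))) = Mul(732, Add(238, Add(-3, 81, Rational(45, 2)))) = Mul(732, Add(238, Rational(201, 2))) = Mul(732, Rational(677, 2)) = 247782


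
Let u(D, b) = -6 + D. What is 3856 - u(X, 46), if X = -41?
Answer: 3903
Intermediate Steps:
3856 - u(X, 46) = 3856 - (-6 - 41) = 3856 - 1*(-47) = 3856 + 47 = 3903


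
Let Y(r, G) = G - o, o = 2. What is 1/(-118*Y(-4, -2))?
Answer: 1/472 ≈ 0.0021186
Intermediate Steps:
Y(r, G) = -2 + G (Y(r, G) = G - 1*2 = G - 2 = -2 + G)
1/(-118*Y(-4, -2)) = 1/(-118*(-2 - 2)) = 1/(-118*(-4)) = 1/472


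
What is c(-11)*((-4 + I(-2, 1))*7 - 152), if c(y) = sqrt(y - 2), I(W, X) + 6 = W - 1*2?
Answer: -250*I*sqrt(13) ≈ -901.39*I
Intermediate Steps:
I(W, X) = -8 + W (I(W, X) = -6 + (W - 1*2) = -6 + (W - 2) = -6 + (-2 + W) = -8 + W)
c(y) = sqrt(-2 + y)
c(-11)*((-4 + I(-2, 1))*7 - 152) = sqrt(-2 - 11)*((-4 + (-8 - 2))*7 - 152) = sqrt(-13)*((-4 - 10)*7 - 152) = (I*sqrt(13))*(-14*7 - 152) = (I*sqrt(13))*(-98 - 152) = (I*sqrt(13))*(-250) = -250*I*sqrt(13)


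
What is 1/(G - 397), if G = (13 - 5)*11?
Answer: -1/309 ≈ -0.0032362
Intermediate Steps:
G = 88 (G = 8*11 = 88)
1/(G - 397) = 1/(88 - 397) = 1/(-309) = -1/309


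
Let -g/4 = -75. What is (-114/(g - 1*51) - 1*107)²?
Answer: 79548561/6889 ≈ 11547.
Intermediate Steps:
g = 300 (g = -4*(-75) = 300)
(-114/(g - 1*51) - 1*107)² = (-114/(300 - 1*51) - 1*107)² = (-114/(300 - 51) - 107)² = (-114/249 - 107)² = (-114*1/249 - 107)² = (-38/83 - 107)² = (-8919/83)² = 79548561/6889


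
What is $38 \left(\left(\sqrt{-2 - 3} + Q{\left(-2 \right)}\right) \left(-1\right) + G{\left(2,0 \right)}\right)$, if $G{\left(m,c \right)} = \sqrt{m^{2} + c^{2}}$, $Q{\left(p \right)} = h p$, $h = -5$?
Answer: $-304 - 38 i \sqrt{5} \approx -304.0 - 84.971 i$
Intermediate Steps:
$Q{\left(p \right)} = - 5 p$
$G{\left(m,c \right)} = \sqrt{c^{2} + m^{2}}$
$38 \left(\left(\sqrt{-2 - 3} + Q{\left(-2 \right)}\right) \left(-1\right) + G{\left(2,0 \right)}\right) = 38 \left(\left(\sqrt{-2 - 3} - -10\right) \left(-1\right) + \sqrt{0^{2} + 2^{2}}\right) = 38 \left(\left(\sqrt{-5} + 10\right) \left(-1\right) + \sqrt{0 + 4}\right) = 38 \left(\left(i \sqrt{5} + 10\right) \left(-1\right) + \sqrt{4}\right) = 38 \left(\left(10 + i \sqrt{5}\right) \left(-1\right) + 2\right) = 38 \left(\left(-10 - i \sqrt{5}\right) + 2\right) = 38 \left(-8 - i \sqrt{5}\right) = -304 - 38 i \sqrt{5}$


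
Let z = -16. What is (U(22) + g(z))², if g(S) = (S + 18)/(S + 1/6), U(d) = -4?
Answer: 153664/9025 ≈ 17.026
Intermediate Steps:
g(S) = (18 + S)/(⅙ + S) (g(S) = (18 + S)/(S + ⅙) = (18 + S)/(⅙ + S))
(U(22) + g(z))² = (-4 + 6*(18 - 16)/(1 + 6*(-16)))² = (-4 + 6*2/(1 - 96))² = (-4 + 6*2/(-95))² = (-4 + 6*(-1/95)*2)² = (-4 - 12/95)² = (-392/95)² = 153664/9025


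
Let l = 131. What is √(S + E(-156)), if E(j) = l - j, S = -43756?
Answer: I*√43469 ≈ 208.49*I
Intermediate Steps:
E(j) = 131 - j
√(S + E(-156)) = √(-43756 + (131 - 1*(-156))) = √(-43756 + (131 + 156)) = √(-43756 + 287) = √(-43469) = I*√43469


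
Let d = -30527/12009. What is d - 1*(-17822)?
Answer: 213993871/12009 ≈ 17819.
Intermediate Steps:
d = -30527/12009 (d = -30527*1/12009 = -30527/12009 ≈ -2.5420)
d - 1*(-17822) = -30527/12009 - 1*(-17822) = -30527/12009 + 17822 = 213993871/12009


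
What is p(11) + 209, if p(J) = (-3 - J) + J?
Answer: 206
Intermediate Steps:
p(J) = -3
p(11) + 209 = -3 + 209 = 206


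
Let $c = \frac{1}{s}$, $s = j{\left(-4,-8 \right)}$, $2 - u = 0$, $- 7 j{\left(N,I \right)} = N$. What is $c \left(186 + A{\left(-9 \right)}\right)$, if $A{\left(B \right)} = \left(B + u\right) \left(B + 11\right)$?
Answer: $301$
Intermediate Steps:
$j{\left(N,I \right)} = - \frac{N}{7}$
$u = 2$ ($u = 2 - 0 = 2 + 0 = 2$)
$s = \frac{4}{7}$ ($s = \left(- \frac{1}{7}\right) \left(-4\right) = \frac{4}{7} \approx 0.57143$)
$A{\left(B \right)} = \left(2 + B\right) \left(11 + B\right)$ ($A{\left(B \right)} = \left(B + 2\right) \left(B + 11\right) = \left(2 + B\right) \left(11 + B\right)$)
$c = \frac{7}{4}$ ($c = \frac{1}{\frac{4}{7}} = \frac{7}{4} \approx 1.75$)
$c \left(186 + A{\left(-9 \right)}\right) = \frac{7 \left(186 + \left(22 + \left(-9\right)^{2} + 13 \left(-9\right)\right)\right)}{4} = \frac{7 \left(186 + \left(22 + 81 - 117\right)\right)}{4} = \frac{7 \left(186 - 14\right)}{4} = \frac{7}{4} \cdot 172 = 301$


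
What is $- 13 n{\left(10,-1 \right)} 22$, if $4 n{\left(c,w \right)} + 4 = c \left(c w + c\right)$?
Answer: $286$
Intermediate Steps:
$n{\left(c,w \right)} = -1 + \frac{c \left(c + c w\right)}{4}$ ($n{\left(c,w \right)} = -1 + \frac{c \left(c w + c\right)}{4} = -1 + \frac{c \left(c + c w\right)}{4}$)
$- 13 n{\left(10,-1 \right)} 22 = - 13 \left(-1 + \frac{10^{2}}{4} + \frac{1}{4} \left(-1\right) 10^{2}\right) 22 = - 13 \left(-1 + \frac{1}{4} \cdot 100 + \frac{1}{4} \left(-1\right) 100\right) 22 = - 13 \left(-1 + 25 - 25\right) 22 = \left(-13\right) \left(-1\right) 22 = 13 \cdot 22 = 286$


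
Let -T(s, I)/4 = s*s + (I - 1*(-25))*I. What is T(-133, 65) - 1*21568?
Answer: -115724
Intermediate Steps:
T(s, I) = -4*s**2 - 4*I*(25 + I) (T(s, I) = -4*(s*s + (I - 1*(-25))*I) = -4*(s**2 + (I + 25)*I) = -4*(s**2 + (25 + I)*I) = -4*(s**2 + I*(25 + I)) = -4*s**2 - 4*I*(25 + I))
T(-133, 65) - 1*21568 = (-100*65 - 4*65**2 - 4*(-133)**2) - 1*21568 = (-6500 - 4*4225 - 4*17689) - 21568 = (-6500 - 16900 - 70756) - 21568 = -94156 - 21568 = -115724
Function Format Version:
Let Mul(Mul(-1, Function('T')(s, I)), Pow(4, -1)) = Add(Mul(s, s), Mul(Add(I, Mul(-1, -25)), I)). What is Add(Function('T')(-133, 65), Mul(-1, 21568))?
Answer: -115724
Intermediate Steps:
Function('T')(s, I) = Add(Mul(-4, Pow(s, 2)), Mul(-4, I, Add(25, I))) (Function('T')(s, I) = Mul(-4, Add(Mul(s, s), Mul(Add(I, Mul(-1, -25)), I))) = Mul(-4, Add(Pow(s, 2), Mul(Add(I, 25), I))) = Mul(-4, Add(Pow(s, 2), Mul(Add(25, I), I))) = Mul(-4, Add(Pow(s, 2), Mul(I, Add(25, I)))) = Add(Mul(-4, Pow(s, 2)), Mul(-4, I, Add(25, I))))
Add(Function('T')(-133, 65), Mul(-1, 21568)) = Add(Add(Mul(-100, 65), Mul(-4, Pow(65, 2)), Mul(-4, Pow(-133, 2))), Mul(-1, 21568)) = Add(Add(-6500, Mul(-4, 4225), Mul(-4, 17689)), -21568) = Add(Add(-6500, -16900, -70756), -21568) = Add(-94156, -21568) = -115724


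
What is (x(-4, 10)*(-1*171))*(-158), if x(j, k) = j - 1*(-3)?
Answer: -27018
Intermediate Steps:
x(j, k) = 3 + j (x(j, k) = j + 3 = 3 + j)
(x(-4, 10)*(-1*171))*(-158) = ((3 - 4)*(-1*171))*(-158) = -1*(-171)*(-158) = 171*(-158) = -27018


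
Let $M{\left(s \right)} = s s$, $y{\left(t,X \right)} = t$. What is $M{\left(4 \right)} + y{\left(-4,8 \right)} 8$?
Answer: $-16$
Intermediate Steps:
$M{\left(s \right)} = s^{2}$
$M{\left(4 \right)} + y{\left(-4,8 \right)} 8 = 4^{2} - 32 = 16 - 32 = -16$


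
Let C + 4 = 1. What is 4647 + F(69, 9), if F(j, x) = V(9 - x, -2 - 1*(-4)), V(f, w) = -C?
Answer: 4650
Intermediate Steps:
C = -3 (C = -4 + 1 = -3)
V(f, w) = 3 (V(f, w) = -1*(-3) = 3)
F(j, x) = 3
4647 + F(69, 9) = 4647 + 3 = 4650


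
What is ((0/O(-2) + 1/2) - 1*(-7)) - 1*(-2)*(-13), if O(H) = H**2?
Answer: -37/2 ≈ -18.500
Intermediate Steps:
((0/O(-2) + 1/2) - 1*(-7)) - 1*(-2)*(-13) = ((0/((-2)**2) + 1/2) - 1*(-7)) - 1*(-2)*(-13) = ((0/4 + 1*(1/2)) + 7) + 2*(-13) = ((0*(1/4) + 1/2) + 7) - 26 = ((0 + 1/2) + 7) - 26 = (1/2 + 7) - 26 = 15/2 - 26 = -37/2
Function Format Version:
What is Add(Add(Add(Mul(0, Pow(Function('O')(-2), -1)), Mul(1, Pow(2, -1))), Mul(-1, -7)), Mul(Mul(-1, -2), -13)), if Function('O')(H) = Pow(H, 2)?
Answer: Rational(-37, 2) ≈ -18.500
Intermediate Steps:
Add(Add(Add(Mul(0, Pow(Function('O')(-2), -1)), Mul(1, Pow(2, -1))), Mul(-1, -7)), Mul(Mul(-1, -2), -13)) = Add(Add(Add(Mul(0, Pow(Pow(-2, 2), -1)), Mul(1, Pow(2, -1))), Mul(-1, -7)), Mul(Mul(-1, -2), -13)) = Add(Add(Add(Mul(0, Pow(4, -1)), Mul(1, Rational(1, 2))), 7), Mul(2, -13)) = Add(Add(Add(Mul(0, Rational(1, 4)), Rational(1, 2)), 7), -26) = Add(Add(Add(0, Rational(1, 2)), 7), -26) = Add(Add(Rational(1, 2), 7), -26) = Add(Rational(15, 2), -26) = Rational(-37, 2)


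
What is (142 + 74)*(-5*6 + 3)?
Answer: -5832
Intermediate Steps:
(142 + 74)*(-5*6 + 3) = 216*(-30 + 3) = 216*(-27) = -5832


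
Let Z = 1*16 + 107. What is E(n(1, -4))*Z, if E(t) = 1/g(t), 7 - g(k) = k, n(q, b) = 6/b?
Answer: 246/17 ≈ 14.471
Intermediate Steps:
g(k) = 7 - k
E(t) = 1/(7 - t)
Z = 123 (Z = 16 + 107 = 123)
E(n(1, -4))*Z = -1/(-7 + 6/(-4))*123 = -1/(-7 + 6*(-¼))*123 = -1/(-7 - 3/2)*123 = -1/(-17/2)*123 = -1*(-2/17)*123 = (2/17)*123 = 246/17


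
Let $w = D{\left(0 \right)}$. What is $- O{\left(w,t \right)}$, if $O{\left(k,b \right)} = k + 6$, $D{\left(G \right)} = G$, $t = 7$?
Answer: $-6$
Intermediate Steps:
$w = 0$
$O{\left(k,b \right)} = 6 + k$
$- O{\left(w,t \right)} = - (6 + 0) = \left(-1\right) 6 = -6$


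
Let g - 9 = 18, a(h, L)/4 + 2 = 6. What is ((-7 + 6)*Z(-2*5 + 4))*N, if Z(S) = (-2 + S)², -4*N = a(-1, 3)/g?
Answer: 256/27 ≈ 9.4815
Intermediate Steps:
a(h, L) = 16 (a(h, L) = -8 + 4*6 = -8 + 24 = 16)
g = 27 (g = 9 + 18 = 27)
N = -4/27 ≈ -0.14815
((-7 + 6)*Z(-2*5 + 4))*N = ((-7 + 6)*(-2 + (-2*5 + 4))²)*(-4/27) = -(-2 + (-10 + 4))²*(-4/27) = -(-2 - 6)²*(-4/27) = -1*(-8)²*(-4/27) = -1*64*(-4/27) = -64*(-4/27) = 256/27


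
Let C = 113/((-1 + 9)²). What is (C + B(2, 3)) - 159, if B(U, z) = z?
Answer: -9871/64 ≈ -154.23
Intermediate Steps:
C = 113/64 (C = 113/(8²) = 113/64 ≈ 1.7656)
(C + B(2, 3)) - 159 = (113/64 + 3) - 159 = 305/64 - 159 = -9871/64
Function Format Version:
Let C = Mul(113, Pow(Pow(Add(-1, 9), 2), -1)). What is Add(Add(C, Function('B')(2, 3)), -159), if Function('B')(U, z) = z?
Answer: Rational(-9871, 64) ≈ -154.23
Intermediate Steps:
C = Rational(113, 64) (C = Mul(113, Pow(Pow(8, 2), -1)) = Mul(113, Pow(64, -1)) = Mul(113, Rational(1, 64)) = Rational(113, 64) ≈ 1.7656)
Add(Add(C, Function('B')(2, 3)), -159) = Add(Add(Rational(113, 64), 3), -159) = Add(Rational(305, 64), -159) = Rational(-9871, 64)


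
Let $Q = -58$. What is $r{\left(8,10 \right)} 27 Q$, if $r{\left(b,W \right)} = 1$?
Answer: $-1566$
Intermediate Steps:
$r{\left(8,10 \right)} 27 Q = 1 \cdot 27 \left(-58\right) = 27 \left(-58\right) = -1566$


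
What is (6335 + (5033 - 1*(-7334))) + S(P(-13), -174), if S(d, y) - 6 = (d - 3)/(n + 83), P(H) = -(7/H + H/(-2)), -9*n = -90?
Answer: 45235711/2418 ≈ 18708.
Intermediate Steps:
n = 10 (n = -⅑*(-90) = 10)
P(H) = H/2 - 7/H (P(H) = -(7/H + H*(-½)) = -(7/H - H/2) = H/2 - 7/H)
S(d, y) = 185/31 + d/93 (S(d, y) = 6 + (d - 3)/(10 + 83) = 6 + (-3 + d)/93 = 6 + (-3 + d)*(1/93) = 6 + (-1/31 + d/93) = 185/31 + d/93)
(6335 + (5033 - 1*(-7334))) + S(P(-13), -174) = (6335 + (5033 - 1*(-7334))) + (185/31 + ((½)*(-13) - 7/(-13))/93) = (6335 + (5033 + 7334)) + (185/31 + (-13/2 - 7*(-1/13))/93) = (6335 + 12367) + (185/31 + (-13/2 + 7/13)/93) = 18702 + (185/31 + (1/93)*(-155/26)) = 18702 + (185/31 - 5/78) = 18702 + 14275/2418 = 45235711/2418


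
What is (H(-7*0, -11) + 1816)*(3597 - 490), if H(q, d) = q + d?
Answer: 5608135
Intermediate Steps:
H(q, d) = d + q
(H(-7*0, -11) + 1816)*(3597 - 490) = ((-11 - 7*0) + 1816)*(3597 - 490) = ((-11 + 0) + 1816)*3107 = (-11 + 1816)*3107 = 1805*3107 = 5608135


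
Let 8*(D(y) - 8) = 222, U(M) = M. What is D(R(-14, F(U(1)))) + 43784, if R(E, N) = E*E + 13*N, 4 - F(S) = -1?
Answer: 175279/4 ≈ 43820.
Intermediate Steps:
F(S) = 5 (F(S) = 4 - 1*(-1) = 4 + 1 = 5)
R(E, N) = E² + 13*N
D(y) = 143/4 (D(y) = 8 + (⅛)*222 = 8 + 111/4 = 143/4)
D(R(-14, F(U(1)))) + 43784 = 143/4 + 43784 = 175279/4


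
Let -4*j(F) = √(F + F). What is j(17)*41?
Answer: -41*√34/4 ≈ -59.767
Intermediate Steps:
j(F) = -√2*√F/4 (j(F) = -√(F + F)/4 = -√2*√F/4)
j(17)*41 = -√2*√17/4*41 = -√34/4*41 = -41*√34/4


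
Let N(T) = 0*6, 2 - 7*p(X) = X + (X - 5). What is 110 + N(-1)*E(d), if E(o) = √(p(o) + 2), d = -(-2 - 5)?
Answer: 110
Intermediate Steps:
p(X) = 1 - 2*X/7 (p(X) = 2/7 - (X + (X - 5))/7 = 2/7 - (X + (-5 + X))/7 = 2/7 - (-5 + 2*X)/7 = 2/7 + (5/7 - 2*X/7) = 1 - 2*X/7)
d = 7 (d = -1*(-7) = 7)
N(T) = 0
E(o) = √(3 - 2*o/7) (E(o) = √((1 - 2*o/7) + 2) = √(3 - 2*o/7))
110 + N(-1)*E(d) = 110 + 0*(√(147 - 14*7)/7) = 110 + 0*(√(147 - 98)/7) = 110 + 0*(√49/7) = 110 + 0*((⅐)*7) = 110 + 0*1 = 110 + 0 = 110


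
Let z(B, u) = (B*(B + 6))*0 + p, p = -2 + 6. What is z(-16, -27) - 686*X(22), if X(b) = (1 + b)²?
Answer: -362890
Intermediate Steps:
p = 4
z(B, u) = 4 (z(B, u) = (B*(B + 6))*0 + 4 = (B*(6 + B))*0 + 4 = 0 + 4 = 4)
z(-16, -27) - 686*X(22) = 4 - 686*(1 + 22)² = 4 - 686*23² = 4 - 686*529 = 4 - 362894 = -362890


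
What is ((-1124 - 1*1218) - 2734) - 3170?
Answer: -8246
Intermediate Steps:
((-1124 - 1*1218) - 2734) - 3170 = ((-1124 - 1218) - 2734) - 3170 = (-2342 - 2734) - 3170 = -5076 - 3170 = -8246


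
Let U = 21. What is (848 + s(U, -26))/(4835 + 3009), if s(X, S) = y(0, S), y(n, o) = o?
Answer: 411/3922 ≈ 0.10479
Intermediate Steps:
s(X, S) = S
(848 + s(U, -26))/(4835 + 3009) = (848 - 26)/(4835 + 3009) = 822/7844 = 822*(1/7844) = 411/3922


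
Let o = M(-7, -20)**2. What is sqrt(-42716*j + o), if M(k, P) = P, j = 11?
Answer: 54*I*sqrt(161) ≈ 685.18*I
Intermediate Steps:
o = 400 (o = (-20)**2 = 400)
sqrt(-42716*j + o) = sqrt(-42716*11 + 400) = sqrt(-469876 + 400) = sqrt(-469476) = 54*I*sqrt(161)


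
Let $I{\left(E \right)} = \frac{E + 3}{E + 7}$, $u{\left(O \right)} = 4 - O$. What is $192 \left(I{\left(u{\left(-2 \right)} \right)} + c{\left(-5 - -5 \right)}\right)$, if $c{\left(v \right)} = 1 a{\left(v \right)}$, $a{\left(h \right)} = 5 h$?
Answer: $\frac{1728}{13} \approx 132.92$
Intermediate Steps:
$c{\left(v \right)} = 5 v$ ($c{\left(v \right)} = 1 \cdot 5 v = 5 v$)
$I{\left(E \right)} = \frac{3 + E}{7 + E}$
$192 \left(I{\left(u{\left(-2 \right)} \right)} + c{\left(-5 - -5 \right)}\right) = 192 \left(\frac{3 + \left(4 - -2\right)}{7 + \left(4 - -2\right)} + 5 \left(-5 - -5\right)\right) = 192 \left(\frac{3 + \left(4 + 2\right)}{7 + \left(4 + 2\right)} + 5 \left(-5 + 5\right)\right) = 192 \left(\frac{3 + 6}{7 + 6} + 5 \cdot 0\right) = 192 \left(\frac{1}{13} \cdot 9 + 0\right) = 192 \left(\frac{9}{13} + 0\right) = 192 \cdot \frac{9}{13} = \frac{1728}{13}$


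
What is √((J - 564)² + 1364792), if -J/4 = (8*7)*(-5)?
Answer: 6*√46498 ≈ 1293.8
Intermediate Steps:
J = 1120 (J = -4*8*7*(-5) = -224*(-5) = -4*(-280) = 1120)
√((J - 564)² + 1364792) = √((1120 - 564)² + 1364792) = √(556² + 1364792) = √(309136 + 1364792) = √1673928 = 6*√46498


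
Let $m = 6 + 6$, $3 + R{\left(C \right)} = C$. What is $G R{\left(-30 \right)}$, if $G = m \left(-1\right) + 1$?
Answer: $363$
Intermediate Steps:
$R{\left(C \right)} = -3 + C$
$m = 12$
$G = -11$ ($G = 12 \left(-1\right) + 1 = -12 + 1 = -11$)
$G R{\left(-30 \right)} = - 11 \left(-3 - 30\right) = \left(-11\right) \left(-33\right) = 363$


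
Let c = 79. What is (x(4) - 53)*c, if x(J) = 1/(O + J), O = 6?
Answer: -41791/10 ≈ -4179.1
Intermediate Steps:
x(J) = 1/(6 + J)
(x(4) - 53)*c = (1/(6 + 4) - 53)*79 = (1/10 - 53)*79 = -529/10*79 = -41791/10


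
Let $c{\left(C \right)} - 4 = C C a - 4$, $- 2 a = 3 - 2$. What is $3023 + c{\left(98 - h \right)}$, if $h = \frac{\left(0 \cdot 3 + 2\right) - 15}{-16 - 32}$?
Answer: $- \frac{8075497}{4608} \approx -1752.5$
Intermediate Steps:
$h = \frac{13}{48}$ ($h = \frac{\left(0 + 2\right) - 15}{-48} = \left(2 - 15\right) \left(- \frac{1}{48}\right) = \left(-13\right) \left(- \frac{1}{48}\right) = \frac{13}{48} \approx 0.27083$)
$a = - \frac{1}{2}$ ($a = - \frac{3 - 2}{2} = \left(- \frac{1}{2}\right) 1 = - \frac{1}{2} \approx -0.5$)
$c{\left(C \right)} = - \frac{C^{2}}{2}$ ($c{\left(C \right)} = 4 + \left(C C \left(- \frac{1}{2}\right) - 4\right) = 4 + \left(C^{2} \left(- \frac{1}{2}\right) - 4\right) = 4 - \left(4 + \frac{C^{2}}{2}\right) = - \frac{C^{2}}{2}$)
$3023 + c{\left(98 - h \right)} = 3023 - \frac{\left(98 - \frac{13}{48}\right)^{2}}{2} = 3023 - \frac{\left(\frac{4691}{48}\right)^{2}}{2} = 3023 - \frac{22005481}{4608} = - \frac{8075497}{4608}$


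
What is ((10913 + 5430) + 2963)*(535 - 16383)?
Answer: -305961488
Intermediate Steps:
((10913 + 5430) + 2963)*(535 - 16383) = (16343 + 2963)*(-15848) = 19306*(-15848) = -305961488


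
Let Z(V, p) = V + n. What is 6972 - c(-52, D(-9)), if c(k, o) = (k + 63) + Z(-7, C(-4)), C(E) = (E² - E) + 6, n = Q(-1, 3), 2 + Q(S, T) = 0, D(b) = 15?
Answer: 6970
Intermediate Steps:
Q(S, T) = -2 (Q(S, T) = -2 + 0 = -2)
n = -2
C(E) = 6 + E² - E
Z(V, p) = -2 + V (Z(V, p) = V - 2 = -2 + V)
c(k, o) = 54 + k (c(k, o) = (k + 63) + (-2 - 7) = (63 + k) - 9 = 54 + k)
6972 - c(-52, D(-9)) = 6972 - (54 - 52) = 6972 - 1*2 = 6972 - 2 = 6970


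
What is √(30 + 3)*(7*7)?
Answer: 49*√33 ≈ 281.48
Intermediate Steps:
√(30 + 3)*(7*7) = √33*49 = 49*√33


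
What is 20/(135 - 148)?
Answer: -20/13 ≈ -1.5385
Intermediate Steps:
20/(135 - 148) = 20/(-13) = -1/13*20 = -20/13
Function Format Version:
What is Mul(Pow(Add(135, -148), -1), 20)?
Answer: Rational(-20, 13) ≈ -1.5385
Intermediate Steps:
Mul(Pow(Add(135, -148), -1), 20) = Mul(Pow(-13, -1), 20) = Mul(Rational(-1, 13), 20) = Rational(-20, 13)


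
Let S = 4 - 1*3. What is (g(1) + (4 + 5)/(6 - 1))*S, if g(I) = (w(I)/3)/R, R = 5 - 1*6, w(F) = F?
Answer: 22/15 ≈ 1.4667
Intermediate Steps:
S = 1 (S = 4 - 3 = 1)
R = -1 (R = 5 - 6 = -1)
g(I) = -I/3 (g(I) = (I/3)/(-1) = (I*(⅓))*(-1) = (I/3)*(-1) = -I/3)
(g(1) + (4 + 5)/(6 - 1))*S = (-⅓*1 + (4 + 5)/(6 - 1))*1 = (-⅓ + 9/5)*1 = (22/15)*1 = 22/15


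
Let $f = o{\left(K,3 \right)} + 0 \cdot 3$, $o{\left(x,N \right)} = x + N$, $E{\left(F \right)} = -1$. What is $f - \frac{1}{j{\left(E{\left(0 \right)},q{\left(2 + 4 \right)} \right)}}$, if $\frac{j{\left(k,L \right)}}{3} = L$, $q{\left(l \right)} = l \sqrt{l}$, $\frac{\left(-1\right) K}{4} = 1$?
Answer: $-1 - \frac{\sqrt{6}}{108} \approx -1.0227$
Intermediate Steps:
$K = -4$ ($K = \left(-4\right) 1 = -4$)
$q{\left(l \right)} = l^{\frac{3}{2}}$
$j{\left(k,L \right)} = 3 L$
$o{\left(x,N \right)} = N + x$
$f = -1$ ($f = \left(3 - 4\right) + 0 \cdot 3 = -1 + 0 = -1$)
$f - \frac{1}{j{\left(E{\left(0 \right)},q{\left(2 + 4 \right)} \right)}} = -1 - \frac{1}{3 \left(2 + 4\right)^{\frac{3}{2}}} = -1 - \frac{1}{3 \cdot 6^{\frac{3}{2}}} = -1 - \frac{1}{3 \cdot 6 \sqrt{6}} = -1 - \frac{1}{18 \sqrt{6}} = -1 - \frac{\sqrt{6}}{108}$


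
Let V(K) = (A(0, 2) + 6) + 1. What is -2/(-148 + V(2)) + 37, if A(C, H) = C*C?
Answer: 5219/141 ≈ 37.014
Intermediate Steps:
A(C, H) = C**2
V(K) = 7 (V(K) = (0**2 + 6) + 1 = (0 + 6) + 1 = 6 + 1 = 7)
-2/(-148 + V(2)) + 37 = -2/(-148 + 7) + 37 = -2/(-141) + 37 = -1/141*(-2) + 37 = 2/141 + 37 = 5219/141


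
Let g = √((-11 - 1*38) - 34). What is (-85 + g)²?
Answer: (85 - I*√83)² ≈ 7142.0 - 1548.8*I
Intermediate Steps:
g = I*√83 (g = √((-11 - 38) - 34) = √(-49 - 34) = √(-83) = I*√83 ≈ 9.1104*I)
(-85 + g)² = (-85 + I*√83)²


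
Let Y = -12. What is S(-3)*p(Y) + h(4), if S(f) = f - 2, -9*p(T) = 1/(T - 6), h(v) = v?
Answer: 643/162 ≈ 3.9691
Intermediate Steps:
p(T) = -1/(9*(-6 + T)) (p(T) = -1/(9*(T - 6)) = -1/(9*(-6 + T)))
S(f) = -2 + f
S(-3)*p(Y) + h(4) = (-2 - 3)*(-1/(-54 + 9*(-12))) + 4 = -(-5)/(-54 - 108) + 4 = -(-5)/(-162) + 4 = -(-5)*(-1)/162 + 4 = -5*1/162 + 4 = -5/162 + 4 = 643/162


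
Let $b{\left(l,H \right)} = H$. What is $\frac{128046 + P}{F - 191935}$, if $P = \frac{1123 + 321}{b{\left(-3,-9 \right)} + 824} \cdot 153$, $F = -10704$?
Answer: $- \frac{104578422}{165150785} \approx -0.63323$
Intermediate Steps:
$P = \frac{220932}{815}$ ($P = \frac{1123 + 321}{-9 + 824} \cdot 153 = \frac{1444}{815} \cdot 153 = \frac{220932}{815} \approx 271.08$)
$\frac{128046 + P}{F - 191935} = \frac{128046 + \frac{220932}{815}}{-10704 - 191935} = \frac{104578422}{815 \left(-202639\right)} = \frac{104578422}{815} \left(- \frac{1}{202639}\right) = - \frac{104578422}{165150785}$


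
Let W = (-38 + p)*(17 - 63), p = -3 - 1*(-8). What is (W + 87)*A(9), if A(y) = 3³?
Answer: 43335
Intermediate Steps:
p = 5 (p = -3 + 8 = 5)
W = 1518 (W = (-38 + 5)*(17 - 63) = -33*(-46) = 1518)
A(y) = 27
(W + 87)*A(9) = (1518 + 87)*27 = 1605*27 = 43335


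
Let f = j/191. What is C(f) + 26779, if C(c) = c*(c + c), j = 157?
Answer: 976973997/36481 ≈ 26780.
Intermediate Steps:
f = 157/191 ≈ 0.82199
C(c) = 2*c**2 (C(c) = c*(2*c) = 2*c**2)
C(f) + 26779 = 2*(157/191)**2 + 26779 = 2*(24649/36481) + 26779 = 49298/36481 + 26779 = 976973997/36481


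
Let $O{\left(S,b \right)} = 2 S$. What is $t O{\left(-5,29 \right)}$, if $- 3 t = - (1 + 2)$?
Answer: $-10$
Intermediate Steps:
$t = 1$ ($t = - \frac{\left(-1\right) \left(1 + 2\right)}{3} = - \frac{\left(-1\right) 3}{3} = \left(- \frac{1}{3}\right) \left(-3\right) = 1$)
$t O{\left(-5,29 \right)} = 1 \cdot 2 \left(-5\right) = 1 \left(-10\right) = -10$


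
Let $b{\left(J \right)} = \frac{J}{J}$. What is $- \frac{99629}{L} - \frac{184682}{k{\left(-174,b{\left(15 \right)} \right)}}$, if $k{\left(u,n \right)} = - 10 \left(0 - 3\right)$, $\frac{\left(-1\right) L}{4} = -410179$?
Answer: $- \frac{151506850591}{24610740} \approx -6156.1$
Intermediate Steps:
$L = 1640716$ ($L = \left(-4\right) \left(-410179\right) = 1640716$)
$b{\left(J \right)} = 1$
$k{\left(u,n \right)} = 30$ ($k{\left(u,n \right)} = \left(-10\right) \left(-3\right) = 30$)
$- \frac{99629}{L} - \frac{184682}{k{\left(-174,b{\left(15 \right)} \right)}} = - \frac{99629}{1640716} - \frac{184682}{30} = \left(-99629\right) \frac{1}{1640716} - \frac{92341}{15} = - \frac{99629}{1640716} - \frac{92341}{15} = - \frac{151506850591}{24610740}$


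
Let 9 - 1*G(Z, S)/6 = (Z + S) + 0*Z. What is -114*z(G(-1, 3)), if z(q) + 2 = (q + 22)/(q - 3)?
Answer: 532/13 ≈ 40.923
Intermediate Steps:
G(Z, S) = 54 - 6*S - 6*Z (G(Z, S) = 54 - 6*((Z + S) + 0*Z) = 54 - 6*((S + Z) + 0) = 54 - 6*(S + Z) = 54 + (-6*S - 6*Z) = 54 - 6*S - 6*Z)
z(q) = -2 + (22 + q)/(-3 + q) (z(q) = -2 + (q + 22)/(q - 3) = -2 + (22 + q)/(-3 + q))
-114*z(G(-1, 3)) = -114*(28 - (54 - 6*3 - 6*(-1)))/(-3 + (54 - 6*3 - 6*(-1))) = -114*(28 - (54 - 18 + 6))/(-3 + (54 - 18 + 6)) = -114*(28 - 1*42)/(-3 + 42) = -114*(28 - 42)/39 = -38*(-14)/13 = -114*(-14/39) = 532/13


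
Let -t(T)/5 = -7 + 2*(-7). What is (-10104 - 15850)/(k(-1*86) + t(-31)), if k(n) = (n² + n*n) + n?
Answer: -25954/14811 ≈ -1.7523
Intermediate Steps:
t(T) = 105 (t(T) = -5*(-7 + 2*(-7)) = -5*(-7 - 14) = -5*(-21) = 105)
k(n) = n + 2*n² (k(n) = (n² + n²) + n = 2*n² + n = n + 2*n²)
(-10104 - 15850)/(k(-1*86) + t(-31)) = (-10104 - 15850)/((-1*86)*(1 + 2*(-1*86)) + 105) = -25954/(-86*(1 + 2*(-86)) + 105) = -25954/(-86*(1 - 172) + 105) = -25954/(-86*(-171) + 105) = -25954/(14706 + 105) = -25954/14811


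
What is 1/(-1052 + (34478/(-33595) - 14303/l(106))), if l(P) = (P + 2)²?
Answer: -391852080/413111048837 ≈ -0.00094854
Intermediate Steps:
l(P) = (2 + P)²
1/(-1052 + (34478/(-33595) - 14303/l(106))) = 1/(-1052 + (34478/(-33595) - 14303/(2 + 106)²)) = 1/(-1052 + (34478*(-1/33595) - 14303/(108²))) = 1/(-1052 + (-34478/33595 - 14303/11664)) = 1/(-1052 - 882660677/391852080) = 1/(-413111048837/391852080) = -391852080/413111048837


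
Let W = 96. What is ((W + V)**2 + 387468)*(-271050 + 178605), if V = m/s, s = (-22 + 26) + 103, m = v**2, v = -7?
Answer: -419944740572985/11449 ≈ -3.6680e+10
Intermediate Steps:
m = 49 (m = (-7)**2 = 49)
s = 107 (s = 4 + 103 = 107)
V = 49/107 ≈ 0.45794
((W + V)**2 + 387468)*(-271050 + 178605) = ((96 + 49/107)**2 + 387468)*(-271050 + 178605) = ((10321/107)**2 + 387468)*(-92445) = (106523041/11449 + 387468)*(-92445) = (4542644173/11449)*(-92445) = -419944740572985/11449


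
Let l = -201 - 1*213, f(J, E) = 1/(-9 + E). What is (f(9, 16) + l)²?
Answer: 8392609/49 ≈ 1.7128e+5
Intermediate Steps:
l = -414 (l = -201 - 213 = -414)
(f(9, 16) + l)² = (1/(-9 + 16) - 414)² = (1/7 - 414)² = (⅐ - 414)² = (-2897/7)² = 8392609/49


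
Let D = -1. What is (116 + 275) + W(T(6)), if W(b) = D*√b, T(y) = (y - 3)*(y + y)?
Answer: 385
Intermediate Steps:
T(y) = 2*y*(-3 + y) (T(y) = (-3 + y)*(2*y) = 2*y*(-3 + y))
W(b) = -√b
(116 + 275) + W(T(6)) = (116 + 275) - √(2*6*(-3 + 6)) = 391 - √(2*6*3) = 391 - √36 = 391 - 1*6 = 391 - 6 = 385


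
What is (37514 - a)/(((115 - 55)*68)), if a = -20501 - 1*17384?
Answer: 25133/1360 ≈ 18.480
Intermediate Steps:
a = -37885 (a = -20501 - 17384 = -37885)
(37514 - a)/(((115 - 55)*68)) = (37514 - 1*(-37885))/(((115 - 55)*68)) = (37514 + 37885)/((60*68)) = 75399/4080 = 75399*(1/4080) = 25133/1360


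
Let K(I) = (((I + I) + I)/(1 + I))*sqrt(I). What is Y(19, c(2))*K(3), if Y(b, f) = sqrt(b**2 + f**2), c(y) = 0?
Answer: 171*sqrt(3)/4 ≈ 74.045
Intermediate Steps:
K(I) = 3*I**(3/2)/(1 + I) (K(I) = ((2*I + I)/(1 + I))*sqrt(I) = ((3*I)/(1 + I))*sqrt(I) = (3*I/(1 + I))*sqrt(I) = 3*I**(3/2)/(1 + I))
Y(19, c(2))*K(3) = sqrt(19**2 + 0**2)*(3*3**(3/2)/(1 + 3)) = sqrt(361 + 0)*(3*(3*sqrt(3))/4) = sqrt(361)*(3*(3*sqrt(3))*(1/4)) = 19*(9*sqrt(3)/4) = 171*sqrt(3)/4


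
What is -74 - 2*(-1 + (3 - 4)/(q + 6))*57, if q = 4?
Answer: 257/5 ≈ 51.400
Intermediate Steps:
-74 - 2*(-1 + (3 - 4)/(q + 6))*57 = -74 - 2*(-1 + (3 - 4)/(4 + 6))*57 = -74 - 2*(-1 - 1/10)*57 = -74 - 2*(-1 - 1*⅒)*57 = -74 - 2*(-1 - ⅒)*57 = -74 - 2*(-11/10)*57 = -74 + (11/5)*57 = -74 + 627/5 = 257/5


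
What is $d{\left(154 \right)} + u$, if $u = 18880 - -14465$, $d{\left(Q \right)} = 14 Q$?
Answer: $35501$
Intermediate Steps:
$u = 33345$ ($u = 18880 + 14465 = 33345$)
$d{\left(154 \right)} + u = 14 \cdot 154 + 33345 = 2156 + 33345 = 35501$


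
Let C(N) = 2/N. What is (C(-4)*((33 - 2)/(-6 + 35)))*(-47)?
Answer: 1457/58 ≈ 25.121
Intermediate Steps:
(C(-4)*((33 - 2)/(-6 + 35)))*(-47) = ((2/(-4))*((33 - 2)/(-6 + 35)))*(-47) = ((2*(-¼))*(31/29))*(-47) = -31/(2*29)*(-47) = -½*31/29*(-47) = -31/58*(-47) = 1457/58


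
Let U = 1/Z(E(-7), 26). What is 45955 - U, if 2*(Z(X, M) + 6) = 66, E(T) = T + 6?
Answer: 1240784/27 ≈ 45955.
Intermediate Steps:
E(T) = 6 + T
Z(X, M) = 27 (Z(X, M) = -6 + (½)*66 = -6 + 33 = 27)
U = 1/27 ≈ 0.037037
45955 - U = 45955 - 1*1/27 = 45955 - 1/27 = 1240784/27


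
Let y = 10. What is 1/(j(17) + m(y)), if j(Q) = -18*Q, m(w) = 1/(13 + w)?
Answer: -23/7037 ≈ -0.0032684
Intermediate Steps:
1/(j(17) + m(y)) = 1/(-18*17 + 1/(13 + 10)) = 1/(-306 + 1/23) = 1/(-7037/23) = -23/7037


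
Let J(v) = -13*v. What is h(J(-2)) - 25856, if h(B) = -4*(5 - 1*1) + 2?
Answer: -25870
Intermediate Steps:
h(B) = -14 (h(B) = -4*(5 - 1) + 2 = -4*4 + 2 = -16 + 2 = -14)
h(J(-2)) - 25856 = -14 - 25856 = -25870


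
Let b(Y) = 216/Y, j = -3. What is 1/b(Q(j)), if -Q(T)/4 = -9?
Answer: 1/6 ≈ 0.16667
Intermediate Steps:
Q(T) = 36 (Q(T) = -4*(-9) = 36)
1/b(Q(j)) = 1/(216/36) = 1/(216*(1/36)) = 1/6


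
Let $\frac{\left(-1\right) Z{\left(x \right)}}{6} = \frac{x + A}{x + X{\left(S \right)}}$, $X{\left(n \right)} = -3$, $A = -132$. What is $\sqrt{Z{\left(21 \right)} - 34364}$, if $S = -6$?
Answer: $i \sqrt{34327} \approx 185.28 i$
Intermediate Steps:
$Z{\left(x \right)} = - \frac{6 \left(-132 + x\right)}{-3 + x}$ ($Z{\left(x \right)} = - 6 \frac{x - 132}{x - 3} = - 6 \frac{-132 + x}{-3 + x} = - \frac{6 \left(-132 + x\right)}{-3 + x}$)
$\sqrt{Z{\left(21 \right)} - 34364} = \sqrt{\frac{6 \left(132 - 21\right)}{-3 + 21} - 34364} = \sqrt{\frac{6 \left(132 - 21\right)}{18} - 34364} = \sqrt{6 \cdot \frac{1}{18} \cdot 111 - 34364} = \sqrt{37 - 34364} = \sqrt{-34327} = i \sqrt{34327}$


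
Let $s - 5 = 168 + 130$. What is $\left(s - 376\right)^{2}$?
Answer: $5329$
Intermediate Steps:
$s = 303$ ($s = 5 + \left(168 + 130\right) = 5 + 298 = 303$)
$\left(s - 376\right)^{2} = \left(303 - 376\right)^{2} = \left(-73\right)^{2} = 5329$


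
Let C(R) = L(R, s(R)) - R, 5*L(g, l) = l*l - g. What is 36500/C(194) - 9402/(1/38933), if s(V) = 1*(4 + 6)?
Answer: -97368831181/266 ≈ -3.6605e+8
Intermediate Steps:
s(V) = 10 (s(V) = 1*10 = 10)
L(g, l) = -g/5 + l**2/5 (L(g, l) = (l*l - g)/5 = (l**2 - g)/5 = -g/5 + l**2/5)
C(R) = 20 - 6*R/5 (C(R) = (-R/5 + (1/5)*10**2) - R = (-R/5 + (1/5)*100) - R = (-R/5 + 20) - R = (20 - R/5) - R = 20 - 6*R/5)
36500/C(194) - 9402/(1/38933) = 36500/(20 - 6/5*194) - 9402/(1/38933) = 36500/(20 - 1164/5) - 9402/1/38933 = 36500/(-1064/5) - 9402*38933 = 36500*(-5/1064) - 366048066 = -45625/266 - 366048066 = -97368831181/266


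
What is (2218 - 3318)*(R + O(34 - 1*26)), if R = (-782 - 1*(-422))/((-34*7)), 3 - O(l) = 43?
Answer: 5038000/119 ≈ 42336.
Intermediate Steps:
O(l) = -40 (O(l) = 3 - 1*43 = 3 - 43 = -40)
R = 180/119 (R = (-782 + 422)/(-238) = -360*(-1/238) = 180/119 ≈ 1.5126)
(2218 - 3318)*(R + O(34 - 1*26)) = (2218 - 3318)*(180/119 - 40) = -1100*(-4580/119) = 5038000/119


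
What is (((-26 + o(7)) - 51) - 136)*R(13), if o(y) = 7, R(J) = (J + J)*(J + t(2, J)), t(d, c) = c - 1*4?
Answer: -117832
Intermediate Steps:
t(d, c) = -4 + c (t(d, c) = c - 4 = -4 + c)
R(J) = 2*J*(-4 + 2*J) (R(J) = (J + J)*(J + (-4 + J)) = (2*J)*(-4 + 2*J) = 2*J*(-4 + 2*J))
(((-26 + o(7)) - 51) - 136)*R(13) = (((-26 + 7) - 51) - 136)*(4*13*(-2 + 13)) = ((-19 - 51) - 136)*(4*13*11) = (-70 - 136)*572 = -206*572 = -117832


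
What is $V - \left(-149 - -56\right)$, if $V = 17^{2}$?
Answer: $382$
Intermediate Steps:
$V = 289$
$V - \left(-149 - -56\right) = 289 - \left(-149 - -56\right) = 289 - \left(-149 + 56\right) = 289 - -93 = 289 + 93 = 382$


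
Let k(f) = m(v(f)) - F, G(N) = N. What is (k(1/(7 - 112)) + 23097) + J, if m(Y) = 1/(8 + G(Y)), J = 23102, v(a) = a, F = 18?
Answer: 38745964/839 ≈ 46181.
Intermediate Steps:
m(Y) = 1/(8 + Y)
k(f) = -18 + 1/(8 + f) (k(f) = 1/(8 + f) - 1*18 = 1/(8 + f) - 18 = -18 + 1/(8 + f))
(k(1/(7 - 112)) + 23097) + J = ((-143 - 18/(7 - 112))/(8 + 1/(7 - 112)) + 23097) + 23102 = ((-143 - 18/(-105))/(8 + 1/(-105)) + 23097) + 23102 = ((-143 - 18*(-1/105))/(8 - 1/105) + 23097) + 23102 = ((-143 + 6/35)/(839/105) + 23097) + 23102 = ((105/839)*(-4999/35) + 23097) + 23102 = (-14997/839 + 23097) + 23102 = 19363386/839 + 23102 = 38745964/839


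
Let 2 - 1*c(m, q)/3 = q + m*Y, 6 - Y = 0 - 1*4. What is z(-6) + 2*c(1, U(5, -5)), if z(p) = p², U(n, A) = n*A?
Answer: 138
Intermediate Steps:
Y = 10 (Y = 6 - (0 - 1*4) = 6 - (0 - 4) = 6 - 1*(-4) = 6 + 4 = 10)
U(n, A) = A*n
c(m, q) = 6 - 30*m - 3*q (c(m, q) = 6 - 3*(q + m*10) = 6 - 3*(q + 10*m) = 6 + (-30*m - 3*q) = 6 - 30*m - 3*q)
z(-6) + 2*c(1, U(5, -5)) = (-6)² + 2*(6 - 30*1 - (-15)*5) = 36 + 2*(6 - 30 - 3*(-25)) = 36 + 2*(6 - 30 + 75) = 36 + 2*51 = 36 + 102 = 138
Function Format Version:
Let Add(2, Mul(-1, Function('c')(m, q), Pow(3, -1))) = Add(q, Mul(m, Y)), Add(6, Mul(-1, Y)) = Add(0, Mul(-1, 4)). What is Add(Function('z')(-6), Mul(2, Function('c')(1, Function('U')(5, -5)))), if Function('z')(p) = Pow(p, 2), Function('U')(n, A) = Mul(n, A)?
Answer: 138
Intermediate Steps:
Y = 10 (Y = Add(6, Mul(-1, Add(0, Mul(-1, 4)))) = Add(6, Mul(-1, Add(0, -4))) = Add(6, Mul(-1, -4)) = Add(6, 4) = 10)
Function('U')(n, A) = Mul(A, n)
Function('c')(m, q) = Add(6, Mul(-30, m), Mul(-3, q)) (Function('c')(m, q) = Add(6, Mul(-3, Add(q, Mul(m, 10)))) = Add(6, Mul(-3, Add(q, Mul(10, m)))) = Add(6, Add(Mul(-30, m), Mul(-3, q))) = Add(6, Mul(-30, m), Mul(-3, q)))
Add(Function('z')(-6), Mul(2, Function('c')(1, Function('U')(5, -5)))) = Add(Pow(-6, 2), Mul(2, Add(6, Mul(-30, 1), Mul(-3, Mul(-5, 5))))) = Add(36, Mul(2, Add(6, -30, Mul(-3, -25)))) = Add(36, Mul(2, Add(6, -30, 75))) = Add(36, Mul(2, 51)) = Add(36, 102) = 138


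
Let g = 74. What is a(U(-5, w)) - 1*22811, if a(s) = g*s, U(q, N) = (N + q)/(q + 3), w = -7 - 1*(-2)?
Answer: -22441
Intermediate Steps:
w = -5 (w = -7 + 2 = -5)
U(q, N) = (N + q)/(3 + q)
a(s) = 74*s
a(U(-5, w)) - 1*22811 = 74*((-5 - 5)/(3 - 5)) - 1*22811 = 74*(-10/(-2)) - 22811 = 74*(-1/2*(-10)) - 22811 = 74*5 - 22811 = 370 - 22811 = -22441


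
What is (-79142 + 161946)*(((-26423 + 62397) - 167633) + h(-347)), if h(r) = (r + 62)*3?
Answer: -10972689256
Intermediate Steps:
h(r) = 186 + 3*r (h(r) = (62 + r)*3 = 186 + 3*r)
(-79142 + 161946)*(((-26423 + 62397) - 167633) + h(-347)) = (-79142 + 161946)*(((-26423 + 62397) - 167633) + (186 + 3*(-347))) = 82804*((35974 - 167633) + (186 - 1041)) = 82804*(-131659 - 855) = 82804*(-132514) = -10972689256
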